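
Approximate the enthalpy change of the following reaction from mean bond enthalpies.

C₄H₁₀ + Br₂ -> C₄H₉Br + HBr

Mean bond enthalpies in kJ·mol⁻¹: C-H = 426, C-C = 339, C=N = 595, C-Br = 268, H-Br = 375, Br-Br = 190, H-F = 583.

Bonds broken (reactants):
  Br-Br: 1 × 190 = 190
  C-C: 3 × 339 = 1017
  C-H: 10 × 426 = 4260
  Σ(broken) = 5467 kJ
Bonds formed (products):
  C-Br: 1 × 268 = 268
  C-C: 3 × 339 = 1017
  C-H: 9 × 426 = 3834
  H-Br: 1 × 375 = 375
  Σ(formed) = 5494 kJ
ΔH = Σ(broken) − Σ(formed) = 5467 − 5494 = −27 kJ

ΔH ≈ −27 kJ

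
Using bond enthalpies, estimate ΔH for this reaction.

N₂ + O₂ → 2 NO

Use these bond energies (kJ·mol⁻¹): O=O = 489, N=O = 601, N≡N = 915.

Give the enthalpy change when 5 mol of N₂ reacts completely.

Bonds broken (reactants):
  N≡N: 1 × 915 = 915
  O=O: 1 × 489 = 489
  Σ(broken) = 1404 kJ
Bonds formed (products):
  N=O: 2 × 601 = 1202
  Σ(formed) = 1202 kJ
ΔH = Σ(broken) − Σ(formed) = 1404 − 1202 = +202 kJ
For 5× the reaction as written: 5 × (+202) = +1010 kJ

ΔH = +1010 kJ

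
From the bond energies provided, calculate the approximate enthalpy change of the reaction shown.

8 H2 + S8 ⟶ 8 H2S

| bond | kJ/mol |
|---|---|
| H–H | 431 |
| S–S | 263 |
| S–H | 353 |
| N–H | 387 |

ΔH ≈ −96 kJ

Bonds broken (reactants):
  H–H: 8 × 431 = 3448
  S–S: 8 × 263 = 2104
  Σ(broken) = 5552 kJ
Bonds formed (products):
  S–H: 16 × 353 = 5648
  Σ(formed) = 5648 kJ
ΔH = Σ(broken) − Σ(formed) = 5552 − 5648 = −96 kJ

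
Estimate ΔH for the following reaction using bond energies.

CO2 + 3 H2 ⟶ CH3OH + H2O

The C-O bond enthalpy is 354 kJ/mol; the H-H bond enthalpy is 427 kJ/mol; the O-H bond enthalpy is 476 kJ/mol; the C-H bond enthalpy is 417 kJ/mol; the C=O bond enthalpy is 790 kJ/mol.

ΔH ≈ −172 kJ

Bonds broken (reactants):
  C=O: 2 × 790 = 1580
  H-H: 3 × 427 = 1281
  Σ(broken) = 2861 kJ
Bonds formed (products):
  C-H: 3 × 417 = 1251
  C-O: 1 × 354 = 354
  O-H: 3 × 476 = 1428
  Σ(formed) = 3033 kJ
ΔH = Σ(broken) − Σ(formed) = 2861 − 3033 = −172 kJ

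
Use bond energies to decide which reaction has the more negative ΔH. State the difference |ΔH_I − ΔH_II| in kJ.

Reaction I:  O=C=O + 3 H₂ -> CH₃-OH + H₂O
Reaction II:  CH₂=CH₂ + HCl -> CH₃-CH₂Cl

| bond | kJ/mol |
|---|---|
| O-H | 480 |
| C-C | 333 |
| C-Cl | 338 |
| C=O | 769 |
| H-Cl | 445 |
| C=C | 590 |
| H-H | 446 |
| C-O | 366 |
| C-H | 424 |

Reaction I:
  Bonds broken (reactants):
    C=O: 2 × 769 = 1538
    H-H: 3 × 446 = 1338
    Σ(broken) = 2876 kJ
  Bonds formed (products):
    C-H: 3 × 424 = 1272
    C-O: 1 × 366 = 366
    O-H: 3 × 480 = 1440
    Σ(formed) = 3078 kJ
  ΔH_I = 2876 − 3078 = −202 kJ
Reaction II:
  Bonds broken (reactants):
    C-H: 4 × 424 = 1696
    C=C: 1 × 590 = 590
    H-Cl: 1 × 445 = 445
    Σ(broken) = 2731 kJ
  Bonds formed (products):
    C-C: 1 × 333 = 333
    C-Cl: 1 × 338 = 338
    C-H: 5 × 424 = 2120
    Σ(formed) = 2791 kJ
  ΔH_II = 2731 − 2791 = −60 kJ
ΔH_I − ΔH_II = −142 kJ, so reaction I has the more negative ΔH; |ΔH_I − ΔH_II| = 142 kJ.

Reaction I, by 142 kJ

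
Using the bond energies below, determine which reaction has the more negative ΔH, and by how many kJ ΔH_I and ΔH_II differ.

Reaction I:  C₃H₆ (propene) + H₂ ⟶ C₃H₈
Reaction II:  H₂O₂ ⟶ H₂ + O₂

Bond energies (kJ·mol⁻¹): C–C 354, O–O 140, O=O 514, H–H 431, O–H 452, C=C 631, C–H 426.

Reaction I:
  Bonds broken (reactants):
    C–C: 1 × 354 = 354
    C–H: 6 × 426 = 2556
    C=C: 1 × 631 = 631
    H–H: 1 × 431 = 431
    Σ(broken) = 3972 kJ
  Bonds formed (products):
    C–C: 2 × 354 = 708
    C–H: 8 × 426 = 3408
    Σ(formed) = 4116 kJ
  ΔH_I = 3972 − 4116 = −144 kJ
Reaction II:
  Bonds broken (reactants):
    O–H: 2 × 452 = 904
    O–O: 1 × 140 = 140
    Σ(broken) = 1044 kJ
  Bonds formed (products):
    H–H: 1 × 431 = 431
    O=O: 1 × 514 = 514
    Σ(formed) = 945 kJ
  ΔH_II = 1044 − 945 = +99 kJ
ΔH_I − ΔH_II = −243 kJ, so reaction I has the more negative ΔH; |ΔH_I − ΔH_II| = 243 kJ.

Reaction I, by 243 kJ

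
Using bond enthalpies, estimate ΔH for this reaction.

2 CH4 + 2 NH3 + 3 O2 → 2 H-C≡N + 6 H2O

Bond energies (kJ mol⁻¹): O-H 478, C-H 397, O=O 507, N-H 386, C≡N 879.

Bonds broken (reactants):
  C-H: 8 × 397 = 3176
  N-H: 6 × 386 = 2316
  O=O: 3 × 507 = 1521
  Σ(broken) = 7013 kJ
Bonds formed (products):
  C≡N: 2 × 879 = 1758
  C-H: 2 × 397 = 794
  O-H: 12 × 478 = 5736
  Σ(formed) = 8288 kJ
ΔH = Σ(broken) − Σ(formed) = 7013 − 8288 = −1275 kJ

ΔH ≈ −1275 kJ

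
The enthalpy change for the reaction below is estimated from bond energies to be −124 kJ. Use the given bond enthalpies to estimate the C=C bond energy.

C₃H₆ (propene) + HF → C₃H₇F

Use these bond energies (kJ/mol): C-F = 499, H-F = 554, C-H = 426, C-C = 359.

D(C=C) ≈ 606 kJ/mol

Let D be the C=C bond energy.
Σ(broken) = 1×359 + 6×426 + 1×D + 1×554 = 3469 + D
Σ(formed) = 2×359 + 1×499 + 7×426 = 4199
ΔH = Σ(broken) − Σ(formed) = (3469 + D) − (4199) = −730 + D
Setting this equal to −124 kJ gives D = 606 kJ/mol.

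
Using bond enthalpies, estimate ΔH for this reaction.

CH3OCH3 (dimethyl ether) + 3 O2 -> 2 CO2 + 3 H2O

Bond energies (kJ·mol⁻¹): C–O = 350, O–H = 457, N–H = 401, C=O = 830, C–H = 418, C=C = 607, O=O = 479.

ΔH ≈ −1417 kJ

Bonds broken (reactants):
  C–H: 6 × 418 = 2508
  C–O: 2 × 350 = 700
  O=O: 3 × 479 = 1437
  Σ(broken) = 4645 kJ
Bonds formed (products):
  C=O: 4 × 830 = 3320
  O–H: 6 × 457 = 2742
  Σ(formed) = 6062 kJ
ΔH = Σ(broken) − Σ(formed) = 4645 − 6062 = −1417 kJ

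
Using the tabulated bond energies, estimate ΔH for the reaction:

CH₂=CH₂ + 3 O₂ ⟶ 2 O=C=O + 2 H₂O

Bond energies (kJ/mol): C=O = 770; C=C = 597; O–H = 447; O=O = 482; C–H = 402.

Bonds broken (reactants):
  C–H: 4 × 402 = 1608
  C=C: 1 × 597 = 597
  O=O: 3 × 482 = 1446
  Σ(broken) = 3651 kJ
Bonds formed (products):
  C=O: 4 × 770 = 3080
  O–H: 4 × 447 = 1788
  Σ(formed) = 4868 kJ
ΔH = Σ(broken) − Σ(formed) = 3651 − 4868 = −1217 kJ

ΔH ≈ −1217 kJ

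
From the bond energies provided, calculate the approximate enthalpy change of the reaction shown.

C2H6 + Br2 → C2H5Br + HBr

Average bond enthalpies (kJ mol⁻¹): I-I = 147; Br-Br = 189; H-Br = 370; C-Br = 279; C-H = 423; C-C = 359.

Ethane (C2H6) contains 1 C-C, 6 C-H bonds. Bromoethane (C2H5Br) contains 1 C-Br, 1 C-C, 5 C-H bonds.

Bonds broken (reactants):
  Br-Br: 1 × 189 = 189
  C-C: 1 × 359 = 359
  C-H: 6 × 423 = 2538
  Σ(broken) = 3086 kJ
Bonds formed (products):
  C-Br: 1 × 279 = 279
  C-C: 1 × 359 = 359
  C-H: 5 × 423 = 2115
  H-Br: 1 × 370 = 370
  Σ(formed) = 3123 kJ
ΔH = Σ(broken) − Σ(formed) = 3086 − 3123 = −37 kJ

ΔH ≈ −37 kJ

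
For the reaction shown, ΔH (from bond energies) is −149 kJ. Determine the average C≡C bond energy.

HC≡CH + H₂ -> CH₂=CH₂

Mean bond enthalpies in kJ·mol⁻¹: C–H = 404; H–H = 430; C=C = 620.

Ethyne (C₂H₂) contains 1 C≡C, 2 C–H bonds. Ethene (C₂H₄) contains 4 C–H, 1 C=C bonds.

Let D be the C≡C bond energy.
Σ(broken) = 1×D + 2×404 + 1×430 = 1238 + D
Σ(formed) = 4×404 + 1×620 = 2236
ΔH = Σ(broken) − Σ(formed) = (1238 + D) − (2236) = −998 + D
Setting this equal to −149 kJ gives D = 849 kJ/mol.

D(C≡C) ≈ 849 kJ/mol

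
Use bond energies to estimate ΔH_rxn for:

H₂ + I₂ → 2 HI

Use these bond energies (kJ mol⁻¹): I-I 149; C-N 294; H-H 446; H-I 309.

Bonds broken (reactants):
  H-H: 1 × 446 = 446
  I-I: 1 × 149 = 149
  Σ(broken) = 595 kJ
Bonds formed (products):
  H-I: 2 × 309 = 618
  Σ(formed) = 618 kJ
ΔH = Σ(broken) − Σ(formed) = 595 − 618 = −23 kJ

ΔH ≈ −23 kJ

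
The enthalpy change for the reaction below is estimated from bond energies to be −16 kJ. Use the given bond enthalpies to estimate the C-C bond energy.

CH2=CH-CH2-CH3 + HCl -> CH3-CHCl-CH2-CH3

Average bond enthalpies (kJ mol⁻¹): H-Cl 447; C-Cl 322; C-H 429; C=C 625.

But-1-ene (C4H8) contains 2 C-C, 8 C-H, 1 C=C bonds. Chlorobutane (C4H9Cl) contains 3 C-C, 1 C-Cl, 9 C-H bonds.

D(C-C) ≈ 337 kJ/mol

Let D be the C-C bond energy.
Σ(broken) = 2×D + 8×429 + 1×625 + 1×447 = 4504 + 2D
Σ(formed) = 3×D + 1×322 + 9×429 = 4183 + 3D
ΔH = Σ(broken) − Σ(formed) = (4504 + 2D) − (4183 + 3D) = +321 − D
Setting this equal to −16 kJ gives D = 337 kJ/mol.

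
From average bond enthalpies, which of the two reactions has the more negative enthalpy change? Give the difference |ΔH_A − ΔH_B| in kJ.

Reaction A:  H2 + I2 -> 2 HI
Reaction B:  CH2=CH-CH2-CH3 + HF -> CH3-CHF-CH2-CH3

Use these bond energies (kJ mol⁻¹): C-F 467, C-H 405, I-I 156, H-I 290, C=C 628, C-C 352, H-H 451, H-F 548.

Reaction B, by 75 kJ

Reaction A:
  Bonds broken (reactants):
    H-H: 1 × 451 = 451
    I-I: 1 × 156 = 156
    Σ(broken) = 607 kJ
  Bonds formed (products):
    H-I: 2 × 290 = 580
    Σ(formed) = 580 kJ
  ΔH_A = 607 − 580 = +27 kJ
Reaction B:
  Bonds broken (reactants):
    C-C: 2 × 352 = 704
    C-H: 8 × 405 = 3240
    C=C: 1 × 628 = 628
    H-F: 1 × 548 = 548
    Σ(broken) = 5120 kJ
  Bonds formed (products):
    C-C: 3 × 352 = 1056
    C-F: 1 × 467 = 467
    C-H: 9 × 405 = 3645
    Σ(formed) = 5168 kJ
  ΔH_B = 5120 − 5168 = −48 kJ
ΔH_A − ΔH_B = +75 kJ, so reaction B has the more negative ΔH; |ΔH_A − ΔH_B| = 75 kJ.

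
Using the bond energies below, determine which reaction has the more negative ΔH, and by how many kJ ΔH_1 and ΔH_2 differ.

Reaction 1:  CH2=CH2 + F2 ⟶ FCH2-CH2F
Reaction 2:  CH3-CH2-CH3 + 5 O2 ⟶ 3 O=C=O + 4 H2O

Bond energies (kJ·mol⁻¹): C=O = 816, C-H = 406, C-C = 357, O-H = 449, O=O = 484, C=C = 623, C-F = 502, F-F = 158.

Reaction 1:
  Bonds broken (reactants):
    C-H: 4 × 406 = 1624
    C=C: 1 × 623 = 623
    F-F: 1 × 158 = 158
    Σ(broken) = 2405 kJ
  Bonds formed (products):
    C-C: 1 × 357 = 357
    C-F: 2 × 502 = 1004
    C-H: 4 × 406 = 1624
    Σ(formed) = 2985 kJ
  ΔH_1 = 2405 − 2985 = −580 kJ
Reaction 2:
  Bonds broken (reactants):
    C-C: 2 × 357 = 714
    C-H: 8 × 406 = 3248
    O=O: 5 × 484 = 2420
    Σ(broken) = 6382 kJ
  Bonds formed (products):
    C=O: 6 × 816 = 4896
    O-H: 8 × 449 = 3592
    Σ(formed) = 8488 kJ
  ΔH_2 = 6382 − 8488 = −2106 kJ
ΔH_1 − ΔH_2 = +1526 kJ, so reaction 2 has the more negative ΔH; |ΔH_1 − ΔH_2| = 1526 kJ.

Reaction 2, by 1526 kJ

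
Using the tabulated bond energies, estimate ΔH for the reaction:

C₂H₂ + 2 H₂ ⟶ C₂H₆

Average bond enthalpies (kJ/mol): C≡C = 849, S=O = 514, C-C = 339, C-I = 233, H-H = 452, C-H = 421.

ΔH ≈ −270 kJ

Bonds broken (reactants):
  C≡C: 1 × 849 = 849
  C-H: 2 × 421 = 842
  H-H: 2 × 452 = 904
  Σ(broken) = 2595 kJ
Bonds formed (products):
  C-C: 1 × 339 = 339
  C-H: 6 × 421 = 2526
  Σ(formed) = 2865 kJ
ΔH = Σ(broken) − Σ(formed) = 2595 − 2865 = −270 kJ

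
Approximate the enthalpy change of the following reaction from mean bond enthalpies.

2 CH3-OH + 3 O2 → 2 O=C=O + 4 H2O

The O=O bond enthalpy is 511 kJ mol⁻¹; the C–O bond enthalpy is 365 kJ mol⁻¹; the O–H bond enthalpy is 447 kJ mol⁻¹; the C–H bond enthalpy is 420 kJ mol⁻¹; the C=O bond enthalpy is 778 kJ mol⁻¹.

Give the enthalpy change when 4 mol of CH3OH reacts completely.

ΔH = −2022 kJ

Bonds broken (reactants):
  C–H: 6 × 420 = 2520
  C–O: 2 × 365 = 730
  O–H: 2 × 447 = 894
  O=O: 3 × 511 = 1533
  Σ(broken) = 5677 kJ
Bonds formed (products):
  C=O: 4 × 778 = 3112
  O–H: 8 × 447 = 3576
  Σ(formed) = 6688 kJ
ΔH = Σ(broken) − Σ(formed) = 5677 − 6688 = −1011 kJ
For 2× the reaction as written: 2 × (−1011) = −2022 kJ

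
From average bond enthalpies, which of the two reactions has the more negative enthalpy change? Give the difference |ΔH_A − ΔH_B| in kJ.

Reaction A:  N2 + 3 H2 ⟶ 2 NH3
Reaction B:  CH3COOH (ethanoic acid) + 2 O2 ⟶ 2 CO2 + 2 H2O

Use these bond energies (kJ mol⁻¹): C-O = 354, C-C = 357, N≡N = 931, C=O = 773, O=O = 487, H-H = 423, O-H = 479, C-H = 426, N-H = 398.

Reaction B, by 605 kJ

Reaction A:
  Bonds broken (reactants):
    H-H: 3 × 423 = 1269
    N≡N: 1 × 931 = 931
    Σ(broken) = 2200 kJ
  Bonds formed (products):
    N-H: 6 × 398 = 2388
    Σ(formed) = 2388 kJ
  ΔH_A = 2200 − 2388 = −188 kJ
Reaction B:
  Bonds broken (reactants):
    C-C: 1 × 357 = 357
    C-H: 3 × 426 = 1278
    C-O: 1 × 354 = 354
    C=O: 1 × 773 = 773
    O-H: 1 × 479 = 479
    O=O: 2 × 487 = 974
    Σ(broken) = 4215 kJ
  Bonds formed (products):
    C=O: 4 × 773 = 3092
    O-H: 4 × 479 = 1916
    Σ(formed) = 5008 kJ
  ΔH_B = 4215 − 5008 = −793 kJ
ΔH_A − ΔH_B = +605 kJ, so reaction B has the more negative ΔH; |ΔH_A − ΔH_B| = 605 kJ.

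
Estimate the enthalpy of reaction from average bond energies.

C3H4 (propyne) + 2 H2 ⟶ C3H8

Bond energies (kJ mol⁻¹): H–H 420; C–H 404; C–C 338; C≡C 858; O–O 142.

ΔH ≈ −256 kJ

Bonds broken (reactants):
  C≡C: 1 × 858 = 858
  C–C: 1 × 338 = 338
  C–H: 4 × 404 = 1616
  H–H: 2 × 420 = 840
  Σ(broken) = 3652 kJ
Bonds formed (products):
  C–C: 2 × 338 = 676
  C–H: 8 × 404 = 3232
  Σ(formed) = 3908 kJ
ΔH = Σ(broken) − Σ(formed) = 3652 − 3908 = −256 kJ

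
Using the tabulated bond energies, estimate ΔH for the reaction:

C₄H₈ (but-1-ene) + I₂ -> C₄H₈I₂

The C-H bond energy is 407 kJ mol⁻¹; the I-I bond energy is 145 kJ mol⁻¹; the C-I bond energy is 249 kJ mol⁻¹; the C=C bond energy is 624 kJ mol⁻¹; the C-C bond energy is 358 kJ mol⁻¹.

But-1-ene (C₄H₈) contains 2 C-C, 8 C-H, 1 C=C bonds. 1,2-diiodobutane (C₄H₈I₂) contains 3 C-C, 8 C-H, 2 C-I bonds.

Bonds broken (reactants):
  C-C: 2 × 358 = 716
  C-H: 8 × 407 = 3256
  C=C: 1 × 624 = 624
  I-I: 1 × 145 = 145
  Σ(broken) = 4741 kJ
Bonds formed (products):
  C-C: 3 × 358 = 1074
  C-H: 8 × 407 = 3256
  C-I: 2 × 249 = 498
  Σ(formed) = 4828 kJ
ΔH = Σ(broken) − Σ(formed) = 4741 − 4828 = −87 kJ

ΔH ≈ −87 kJ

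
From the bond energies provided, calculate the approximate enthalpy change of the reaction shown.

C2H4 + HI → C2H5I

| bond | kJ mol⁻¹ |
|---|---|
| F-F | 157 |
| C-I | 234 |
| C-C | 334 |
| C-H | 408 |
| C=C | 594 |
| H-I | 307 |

ΔH ≈ −75 kJ

Bonds broken (reactants):
  C-H: 4 × 408 = 1632
  C=C: 1 × 594 = 594
  H-I: 1 × 307 = 307
  Σ(broken) = 2533 kJ
Bonds formed (products):
  C-C: 1 × 334 = 334
  C-H: 5 × 408 = 2040
  C-I: 1 × 234 = 234
  Σ(formed) = 2608 kJ
ΔH = Σ(broken) − Σ(formed) = 2533 − 2608 = −75 kJ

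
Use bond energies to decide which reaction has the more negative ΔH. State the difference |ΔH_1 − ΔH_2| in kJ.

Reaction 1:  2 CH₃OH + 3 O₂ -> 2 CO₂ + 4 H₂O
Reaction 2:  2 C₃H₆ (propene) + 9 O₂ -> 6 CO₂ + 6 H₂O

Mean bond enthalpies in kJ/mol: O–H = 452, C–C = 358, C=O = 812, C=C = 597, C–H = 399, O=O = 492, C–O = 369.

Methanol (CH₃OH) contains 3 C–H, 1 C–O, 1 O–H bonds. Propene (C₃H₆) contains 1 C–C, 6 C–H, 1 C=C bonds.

Reaction 1:
  Bonds broken (reactants):
    C–H: 6 × 399 = 2394
    C–O: 2 × 369 = 738
    O–H: 2 × 452 = 904
    O=O: 3 × 492 = 1476
    Σ(broken) = 5512 kJ
  Bonds formed (products):
    C=O: 4 × 812 = 3248
    O–H: 8 × 452 = 3616
    Σ(formed) = 6864 kJ
  ΔH_1 = 5512 − 6864 = −1352 kJ
Reaction 2:
  Bonds broken (reactants):
    C–C: 2 × 358 = 716
    C–H: 12 × 399 = 4788
    C=C: 2 × 597 = 1194
    O=O: 9 × 492 = 4428
    Σ(broken) = 11126 kJ
  Bonds formed (products):
    C=O: 12 × 812 = 9744
    O–H: 12 × 452 = 5424
    Σ(formed) = 15168 kJ
  ΔH_2 = 11126 − 15168 = −4042 kJ
ΔH_1 − ΔH_2 = +2690 kJ, so reaction 2 has the more negative ΔH; |ΔH_1 − ΔH_2| = 2690 kJ.

Reaction 2, by 2690 kJ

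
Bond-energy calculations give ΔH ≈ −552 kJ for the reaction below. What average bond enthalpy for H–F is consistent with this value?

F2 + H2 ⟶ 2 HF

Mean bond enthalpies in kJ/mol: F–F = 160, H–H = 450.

D(H–F) ≈ 581 kJ/mol

Let D be the H–F bond energy.
Σ(broken) = 1×160 + 1×450 = 610
Σ(formed) = 2×D = 2D
ΔH = Σ(broken) − Σ(formed) = (610) − (2D) = +610 − 2D
Setting this equal to −552 kJ gives 2D = 1162, so D = 581 kJ/mol.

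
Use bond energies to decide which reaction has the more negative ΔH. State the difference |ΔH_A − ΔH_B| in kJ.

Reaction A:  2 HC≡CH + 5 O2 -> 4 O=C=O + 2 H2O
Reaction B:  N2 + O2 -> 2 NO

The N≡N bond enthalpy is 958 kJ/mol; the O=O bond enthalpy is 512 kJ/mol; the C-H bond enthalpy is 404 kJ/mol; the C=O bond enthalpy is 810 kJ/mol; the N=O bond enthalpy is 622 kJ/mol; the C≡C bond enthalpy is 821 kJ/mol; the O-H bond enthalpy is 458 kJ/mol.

Reaction A:
  Bonds broken (reactants):
    C≡C: 2 × 821 = 1642
    C-H: 4 × 404 = 1616
    O=O: 5 × 512 = 2560
    Σ(broken) = 5818 kJ
  Bonds formed (products):
    C=O: 8 × 810 = 6480
    O-H: 4 × 458 = 1832
    Σ(formed) = 8312 kJ
  ΔH_A = 5818 − 8312 = −2494 kJ
Reaction B:
  Bonds broken (reactants):
    N≡N: 1 × 958 = 958
    O=O: 1 × 512 = 512
    Σ(broken) = 1470 kJ
  Bonds formed (products):
    N=O: 2 × 622 = 1244
    Σ(formed) = 1244 kJ
  ΔH_B = 1470 − 1244 = +226 kJ
ΔH_A − ΔH_B = −2720 kJ, so reaction A has the more negative ΔH; |ΔH_A − ΔH_B| = 2720 kJ.

Reaction A, by 2720 kJ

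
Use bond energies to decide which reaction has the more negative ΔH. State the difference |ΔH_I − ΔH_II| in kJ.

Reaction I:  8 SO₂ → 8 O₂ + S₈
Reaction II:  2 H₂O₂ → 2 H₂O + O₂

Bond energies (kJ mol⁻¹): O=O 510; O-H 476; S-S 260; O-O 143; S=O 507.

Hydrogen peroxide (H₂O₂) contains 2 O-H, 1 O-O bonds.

Reaction II, by 2176 kJ

Reaction I:
  Bonds broken (reactants):
    S=O: 16 × 507 = 8112
    Σ(broken) = 8112 kJ
  Bonds formed (products):
    O=O: 8 × 510 = 4080
    S-S: 8 × 260 = 2080
    Σ(formed) = 6160 kJ
  ΔH_I = 8112 − 6160 = +1952 kJ
Reaction II:
  Bonds broken (reactants):
    O-H: 4 × 476 = 1904
    O-O: 2 × 143 = 286
    Σ(broken) = 2190 kJ
  Bonds formed (products):
    O-H: 4 × 476 = 1904
    O=O: 1 × 510 = 510
    Σ(formed) = 2414 kJ
  ΔH_II = 2190 − 2414 = −224 kJ
ΔH_I − ΔH_II = +2176 kJ, so reaction II has the more negative ΔH; |ΔH_I − ΔH_II| = 2176 kJ.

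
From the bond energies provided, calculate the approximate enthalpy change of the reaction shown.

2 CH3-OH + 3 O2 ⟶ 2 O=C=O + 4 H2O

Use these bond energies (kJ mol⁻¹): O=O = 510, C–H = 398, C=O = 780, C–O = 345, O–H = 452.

Bonds broken (reactants):
  C–H: 6 × 398 = 2388
  C–O: 2 × 345 = 690
  O–H: 2 × 452 = 904
  O=O: 3 × 510 = 1530
  Σ(broken) = 5512 kJ
Bonds formed (products):
  C=O: 4 × 780 = 3120
  O–H: 8 × 452 = 3616
  Σ(formed) = 6736 kJ
ΔH = Σ(broken) − Σ(formed) = 5512 − 6736 = −1224 kJ

ΔH ≈ −1224 kJ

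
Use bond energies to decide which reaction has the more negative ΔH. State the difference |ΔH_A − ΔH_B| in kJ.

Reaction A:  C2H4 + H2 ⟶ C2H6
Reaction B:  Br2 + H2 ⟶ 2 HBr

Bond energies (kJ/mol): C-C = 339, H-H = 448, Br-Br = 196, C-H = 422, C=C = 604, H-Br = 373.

Reaction A:
  Bonds broken (reactants):
    C-H: 4 × 422 = 1688
    C=C: 1 × 604 = 604
    H-H: 1 × 448 = 448
    Σ(broken) = 2740 kJ
  Bonds formed (products):
    C-C: 1 × 339 = 339
    C-H: 6 × 422 = 2532
    Σ(formed) = 2871 kJ
  ΔH_A = 2740 − 2871 = −131 kJ
Reaction B:
  Bonds broken (reactants):
    Br-Br: 1 × 196 = 196
    H-H: 1 × 448 = 448
    Σ(broken) = 644 kJ
  Bonds formed (products):
    H-Br: 2 × 373 = 746
    Σ(formed) = 746 kJ
  ΔH_B = 644 − 746 = −102 kJ
ΔH_A − ΔH_B = −29 kJ, so reaction A has the more negative ΔH; |ΔH_A − ΔH_B| = 29 kJ.

Reaction A, by 29 kJ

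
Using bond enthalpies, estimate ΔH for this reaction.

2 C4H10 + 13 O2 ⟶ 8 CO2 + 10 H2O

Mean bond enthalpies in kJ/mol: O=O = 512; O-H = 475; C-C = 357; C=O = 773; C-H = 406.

ΔH ≈ −4950 kJ

Bonds broken (reactants):
  C-C: 6 × 357 = 2142
  C-H: 20 × 406 = 8120
  O=O: 13 × 512 = 6656
  Σ(broken) = 16918 kJ
Bonds formed (products):
  C=O: 16 × 773 = 12368
  O-H: 20 × 475 = 9500
  Σ(formed) = 21868 kJ
ΔH = Σ(broken) − Σ(formed) = 16918 − 21868 = −4950 kJ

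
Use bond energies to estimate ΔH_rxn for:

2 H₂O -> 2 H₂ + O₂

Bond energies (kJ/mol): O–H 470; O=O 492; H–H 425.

Bonds broken (reactants):
  O–H: 4 × 470 = 1880
  Σ(broken) = 1880 kJ
Bonds formed (products):
  H–H: 2 × 425 = 850
  O=O: 1 × 492 = 492
  Σ(formed) = 1342 kJ
ΔH = Σ(broken) − Σ(formed) = 1880 − 1342 = +538 kJ

ΔH ≈ +538 kJ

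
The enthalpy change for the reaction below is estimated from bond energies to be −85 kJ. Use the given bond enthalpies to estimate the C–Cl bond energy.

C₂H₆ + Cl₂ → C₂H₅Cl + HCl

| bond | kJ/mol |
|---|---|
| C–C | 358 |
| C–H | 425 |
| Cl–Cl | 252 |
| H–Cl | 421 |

Let D be the C–Cl bond energy.
Σ(broken) = 1×358 + 6×425 + 1×252 = 3160
Σ(formed) = 1×358 + 1×D + 5×425 + 1×421 = 2904 + D
ΔH = Σ(broken) − Σ(formed) = (3160) − (2904 + D) = +256 − D
Setting this equal to −85 kJ gives D = 341 kJ/mol.

D(C–Cl) ≈ 341 kJ/mol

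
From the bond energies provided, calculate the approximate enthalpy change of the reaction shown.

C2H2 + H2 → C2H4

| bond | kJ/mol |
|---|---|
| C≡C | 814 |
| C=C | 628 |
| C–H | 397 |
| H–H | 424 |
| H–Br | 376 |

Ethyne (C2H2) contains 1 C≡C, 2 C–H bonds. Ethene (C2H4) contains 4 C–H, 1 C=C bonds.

ΔH ≈ −184 kJ

Bonds broken (reactants):
  C≡C: 1 × 814 = 814
  C–H: 2 × 397 = 794
  H–H: 1 × 424 = 424
  Σ(broken) = 2032 kJ
Bonds formed (products):
  C–H: 4 × 397 = 1588
  C=C: 1 × 628 = 628
  Σ(formed) = 2216 kJ
ΔH = Σ(broken) − Σ(formed) = 2032 − 2216 = −184 kJ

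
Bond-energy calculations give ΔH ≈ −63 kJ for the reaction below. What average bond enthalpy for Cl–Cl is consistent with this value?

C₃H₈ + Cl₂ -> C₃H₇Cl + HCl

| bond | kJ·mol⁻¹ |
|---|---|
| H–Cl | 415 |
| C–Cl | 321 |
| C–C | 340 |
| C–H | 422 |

D(Cl–Cl) ≈ 251 kJ/mol

Let D be the Cl–Cl bond energy.
Σ(broken) = 2×340 + 8×422 + 1×D = 4056 + D
Σ(formed) = 2×340 + 1×321 + 7×422 + 1×415 = 4370
ΔH = Σ(broken) − Σ(formed) = (4056 + D) − (4370) = −314 + D
Setting this equal to −63 kJ gives D = 251 kJ/mol.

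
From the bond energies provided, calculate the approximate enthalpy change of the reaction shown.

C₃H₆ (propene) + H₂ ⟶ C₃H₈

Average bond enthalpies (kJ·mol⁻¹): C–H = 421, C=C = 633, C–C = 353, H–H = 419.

ΔH ≈ −143 kJ

Bonds broken (reactants):
  C–C: 1 × 353 = 353
  C–H: 6 × 421 = 2526
  C=C: 1 × 633 = 633
  H–H: 1 × 419 = 419
  Σ(broken) = 3931 kJ
Bonds formed (products):
  C–C: 2 × 353 = 706
  C–H: 8 × 421 = 3368
  Σ(formed) = 4074 kJ
ΔH = Σ(broken) − Σ(formed) = 3931 − 4074 = −143 kJ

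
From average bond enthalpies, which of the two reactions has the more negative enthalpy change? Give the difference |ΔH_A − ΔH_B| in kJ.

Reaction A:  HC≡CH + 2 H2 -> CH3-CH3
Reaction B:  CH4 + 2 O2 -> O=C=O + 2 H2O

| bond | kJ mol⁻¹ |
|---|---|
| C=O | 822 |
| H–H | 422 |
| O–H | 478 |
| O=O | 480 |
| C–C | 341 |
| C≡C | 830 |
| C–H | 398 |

Reaction B, by 745 kJ

Reaction A:
  Bonds broken (reactants):
    C≡C: 1 × 830 = 830
    C–H: 2 × 398 = 796
    H–H: 2 × 422 = 844
    Σ(broken) = 2470 kJ
  Bonds formed (products):
    C–C: 1 × 341 = 341
    C–H: 6 × 398 = 2388
    Σ(formed) = 2729 kJ
  ΔH_A = 2470 − 2729 = −259 kJ
Reaction B:
  Bonds broken (reactants):
    C–H: 4 × 398 = 1592
    O=O: 2 × 480 = 960
    Σ(broken) = 2552 kJ
  Bonds formed (products):
    C=O: 2 × 822 = 1644
    O–H: 4 × 478 = 1912
    Σ(formed) = 3556 kJ
  ΔH_B = 2552 − 3556 = −1004 kJ
ΔH_A − ΔH_B = +745 kJ, so reaction B has the more negative ΔH; |ΔH_A − ΔH_B| = 745 kJ.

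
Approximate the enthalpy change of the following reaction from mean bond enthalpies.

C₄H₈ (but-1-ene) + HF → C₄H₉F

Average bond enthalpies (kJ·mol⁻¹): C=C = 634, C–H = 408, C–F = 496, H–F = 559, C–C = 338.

Bonds broken (reactants):
  C–C: 2 × 338 = 676
  C–H: 8 × 408 = 3264
  C=C: 1 × 634 = 634
  H–F: 1 × 559 = 559
  Σ(broken) = 5133 kJ
Bonds formed (products):
  C–C: 3 × 338 = 1014
  C–F: 1 × 496 = 496
  C–H: 9 × 408 = 3672
  Σ(formed) = 5182 kJ
ΔH = Σ(broken) − Σ(formed) = 5133 − 5182 = −49 kJ

ΔH ≈ −49 kJ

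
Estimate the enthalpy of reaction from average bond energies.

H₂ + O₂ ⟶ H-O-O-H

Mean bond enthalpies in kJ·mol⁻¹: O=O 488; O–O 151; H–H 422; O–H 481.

ΔH ≈ −203 kJ

Bonds broken (reactants):
  H–H: 1 × 422 = 422
  O=O: 1 × 488 = 488
  Σ(broken) = 910 kJ
Bonds formed (products):
  O–H: 2 × 481 = 962
  O–O: 1 × 151 = 151
  Σ(formed) = 1113 kJ
ΔH = Σ(broken) − Σ(formed) = 910 − 1113 = −203 kJ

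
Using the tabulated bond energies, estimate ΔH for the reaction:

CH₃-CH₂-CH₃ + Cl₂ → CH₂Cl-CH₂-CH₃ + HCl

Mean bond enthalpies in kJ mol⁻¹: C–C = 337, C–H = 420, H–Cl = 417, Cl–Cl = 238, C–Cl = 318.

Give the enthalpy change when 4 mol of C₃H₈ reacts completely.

ΔH = −308 kJ

Bonds broken (reactants):
  C–C: 2 × 337 = 674
  C–H: 8 × 420 = 3360
  Cl–Cl: 1 × 238 = 238
  Σ(broken) = 4272 kJ
Bonds formed (products):
  C–C: 2 × 337 = 674
  C–Cl: 1 × 318 = 318
  C–H: 7 × 420 = 2940
  H–Cl: 1 × 417 = 417
  Σ(formed) = 4349 kJ
ΔH = Σ(broken) − Σ(formed) = 4272 − 4349 = −77 kJ
For 4× the reaction as written: 4 × (−77) = −308 kJ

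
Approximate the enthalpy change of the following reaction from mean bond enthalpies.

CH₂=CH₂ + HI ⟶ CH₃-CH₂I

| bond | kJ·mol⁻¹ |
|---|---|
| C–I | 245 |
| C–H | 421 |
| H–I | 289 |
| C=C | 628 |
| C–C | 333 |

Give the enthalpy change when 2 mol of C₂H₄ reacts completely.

ΔH = −164 kJ

Bonds broken (reactants):
  C–H: 4 × 421 = 1684
  C=C: 1 × 628 = 628
  H–I: 1 × 289 = 289
  Σ(broken) = 2601 kJ
Bonds formed (products):
  C–C: 1 × 333 = 333
  C–H: 5 × 421 = 2105
  C–I: 1 × 245 = 245
  Σ(formed) = 2683 kJ
ΔH = Σ(broken) − Σ(formed) = 2601 − 2683 = −82 kJ
For 2× the reaction as written: 2 × (−82) = −164 kJ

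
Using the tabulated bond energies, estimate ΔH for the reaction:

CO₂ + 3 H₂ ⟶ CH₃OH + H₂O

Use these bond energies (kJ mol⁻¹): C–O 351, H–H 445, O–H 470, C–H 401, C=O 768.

ΔH ≈ −93 kJ

Bonds broken (reactants):
  C=O: 2 × 768 = 1536
  H–H: 3 × 445 = 1335
  Σ(broken) = 2871 kJ
Bonds formed (products):
  C–H: 3 × 401 = 1203
  C–O: 1 × 351 = 351
  O–H: 3 × 470 = 1410
  Σ(formed) = 2964 kJ
ΔH = Σ(broken) − Σ(formed) = 2871 − 2964 = −93 kJ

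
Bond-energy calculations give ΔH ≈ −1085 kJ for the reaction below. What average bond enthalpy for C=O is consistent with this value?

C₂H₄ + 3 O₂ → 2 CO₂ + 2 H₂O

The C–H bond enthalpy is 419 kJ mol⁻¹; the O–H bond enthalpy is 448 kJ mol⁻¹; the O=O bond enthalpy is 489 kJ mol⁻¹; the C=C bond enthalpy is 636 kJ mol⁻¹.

D(C=O) ≈ 768 kJ/mol

Let D be the C=O bond energy.
Σ(broken) = 4×419 + 1×636 + 3×489 = 3779
Σ(formed) = 4×D + 4×448 = 1792 + 4D
ΔH = Σ(broken) − Σ(formed) = (3779) − (1792 + 4D) = +1987 − 4D
Setting this equal to −1085 kJ gives 4D = 3072, so D = 768 kJ/mol.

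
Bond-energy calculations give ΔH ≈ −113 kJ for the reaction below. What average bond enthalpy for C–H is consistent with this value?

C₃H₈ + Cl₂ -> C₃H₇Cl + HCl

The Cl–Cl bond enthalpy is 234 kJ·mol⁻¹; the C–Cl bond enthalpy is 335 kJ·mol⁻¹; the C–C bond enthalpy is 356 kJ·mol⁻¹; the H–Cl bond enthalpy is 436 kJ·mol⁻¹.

D(C–H) ≈ 424 kJ/mol

Let D be the C–H bond energy.
Σ(broken) = 2×356 + 8×D + 1×234 = 946 + 8D
Σ(formed) = 2×356 + 1×335 + 7×D + 1×436 = 1483 + 7D
ΔH = Σ(broken) − Σ(formed) = (946 + 8D) − (1483 + 7D) = −537 + D
Setting this equal to −113 kJ gives D = 424 kJ/mol.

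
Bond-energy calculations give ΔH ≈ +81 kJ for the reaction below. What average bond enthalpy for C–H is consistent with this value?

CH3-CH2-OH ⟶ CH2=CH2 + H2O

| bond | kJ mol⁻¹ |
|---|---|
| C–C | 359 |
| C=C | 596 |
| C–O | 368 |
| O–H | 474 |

D(C–H) ≈ 424 kJ/mol

Let D be the C–H bond energy.
Σ(broken) = 1×359 + 5×D + 1×368 + 1×474 = 1201 + 5D
Σ(formed) = 4×D + 1×596 + 2×474 = 1544 + 4D
ΔH = Σ(broken) − Σ(formed) = (1201 + 5D) − (1544 + 4D) = −343 + D
Setting this equal to +81 kJ gives D = 424 kJ/mol.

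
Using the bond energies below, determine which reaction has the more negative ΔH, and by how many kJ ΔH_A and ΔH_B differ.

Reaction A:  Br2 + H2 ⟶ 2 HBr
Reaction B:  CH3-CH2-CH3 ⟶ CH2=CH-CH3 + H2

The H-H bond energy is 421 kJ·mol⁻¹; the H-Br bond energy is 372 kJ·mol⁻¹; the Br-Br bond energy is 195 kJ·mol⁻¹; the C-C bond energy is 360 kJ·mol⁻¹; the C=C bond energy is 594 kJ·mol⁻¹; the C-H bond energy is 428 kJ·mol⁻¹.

Reaction A, by 329 kJ

Reaction A:
  Bonds broken (reactants):
    Br-Br: 1 × 195 = 195
    H-H: 1 × 421 = 421
    Σ(broken) = 616 kJ
  Bonds formed (products):
    H-Br: 2 × 372 = 744
    Σ(formed) = 744 kJ
  ΔH_A = 616 − 744 = −128 kJ
Reaction B:
  Bonds broken (reactants):
    C-C: 2 × 360 = 720
    C-H: 8 × 428 = 3424
    Σ(broken) = 4144 kJ
  Bonds formed (products):
    C-C: 1 × 360 = 360
    C-H: 6 × 428 = 2568
    C=C: 1 × 594 = 594
    H-H: 1 × 421 = 421
    Σ(formed) = 3943 kJ
  ΔH_B = 4144 − 3943 = +201 kJ
ΔH_A − ΔH_B = −329 kJ, so reaction A has the more negative ΔH; |ΔH_A − ΔH_B| = 329 kJ.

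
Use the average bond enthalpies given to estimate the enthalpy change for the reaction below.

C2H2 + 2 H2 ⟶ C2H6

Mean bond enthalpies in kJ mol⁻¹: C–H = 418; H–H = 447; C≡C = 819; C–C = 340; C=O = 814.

Bonds broken (reactants):
  C≡C: 1 × 819 = 819
  C–H: 2 × 418 = 836
  H–H: 2 × 447 = 894
  Σ(broken) = 2549 kJ
Bonds formed (products):
  C–C: 1 × 340 = 340
  C–H: 6 × 418 = 2508
  Σ(formed) = 2848 kJ
ΔH = Σ(broken) − Σ(formed) = 2549 − 2848 = −299 kJ

ΔH ≈ −299 kJ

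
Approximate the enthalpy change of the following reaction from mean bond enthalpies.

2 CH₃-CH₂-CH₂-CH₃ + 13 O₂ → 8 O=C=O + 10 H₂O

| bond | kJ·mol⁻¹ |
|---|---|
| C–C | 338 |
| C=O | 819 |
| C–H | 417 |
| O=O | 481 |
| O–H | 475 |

ΔH ≈ −5983 kJ

Bonds broken (reactants):
  C–C: 6 × 338 = 2028
  C–H: 20 × 417 = 8340
  O=O: 13 × 481 = 6253
  Σ(broken) = 16621 kJ
Bonds formed (products):
  C=O: 16 × 819 = 13104
  O–H: 20 × 475 = 9500
  Σ(formed) = 22604 kJ
ΔH = Σ(broken) − Σ(formed) = 16621 − 22604 = −5983 kJ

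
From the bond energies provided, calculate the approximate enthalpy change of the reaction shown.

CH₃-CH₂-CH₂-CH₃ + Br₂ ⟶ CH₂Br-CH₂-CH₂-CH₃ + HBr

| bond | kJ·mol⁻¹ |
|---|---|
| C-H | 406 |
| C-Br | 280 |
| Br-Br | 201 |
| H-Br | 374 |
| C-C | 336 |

Bonds broken (reactants):
  Br-Br: 1 × 201 = 201
  C-C: 3 × 336 = 1008
  C-H: 10 × 406 = 4060
  Σ(broken) = 5269 kJ
Bonds formed (products):
  C-Br: 1 × 280 = 280
  C-C: 3 × 336 = 1008
  C-H: 9 × 406 = 3654
  H-Br: 1 × 374 = 374
  Σ(formed) = 5316 kJ
ΔH = Σ(broken) − Σ(formed) = 5269 − 5316 = −47 kJ

ΔH ≈ −47 kJ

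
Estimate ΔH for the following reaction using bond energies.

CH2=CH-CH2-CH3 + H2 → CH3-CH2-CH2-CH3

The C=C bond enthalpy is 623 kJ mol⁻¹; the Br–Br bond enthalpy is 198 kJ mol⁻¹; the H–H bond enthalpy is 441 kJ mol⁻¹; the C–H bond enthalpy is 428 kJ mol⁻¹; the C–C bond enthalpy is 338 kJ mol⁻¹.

ΔH ≈ −130 kJ

Bonds broken (reactants):
  C–C: 2 × 338 = 676
  C–H: 8 × 428 = 3424
  C=C: 1 × 623 = 623
  H–H: 1 × 441 = 441
  Σ(broken) = 5164 kJ
Bonds formed (products):
  C–C: 3 × 338 = 1014
  C–H: 10 × 428 = 4280
  Σ(formed) = 5294 kJ
ΔH = Σ(broken) − Σ(formed) = 5164 − 5294 = −130 kJ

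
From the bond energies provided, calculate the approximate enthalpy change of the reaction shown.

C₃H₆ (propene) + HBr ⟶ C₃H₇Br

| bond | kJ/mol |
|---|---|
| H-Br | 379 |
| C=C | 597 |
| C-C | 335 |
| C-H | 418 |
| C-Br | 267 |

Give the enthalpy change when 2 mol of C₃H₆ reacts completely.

Bonds broken (reactants):
  C-C: 1 × 335 = 335
  C-H: 6 × 418 = 2508
  C=C: 1 × 597 = 597
  H-Br: 1 × 379 = 379
  Σ(broken) = 3819 kJ
Bonds formed (products):
  C-Br: 1 × 267 = 267
  C-C: 2 × 335 = 670
  C-H: 7 × 418 = 2926
  Σ(formed) = 3863 kJ
ΔH = Σ(broken) − Σ(formed) = 3819 − 3863 = −44 kJ
For 2× the reaction as written: 2 × (−44) = −88 kJ

ΔH = −88 kJ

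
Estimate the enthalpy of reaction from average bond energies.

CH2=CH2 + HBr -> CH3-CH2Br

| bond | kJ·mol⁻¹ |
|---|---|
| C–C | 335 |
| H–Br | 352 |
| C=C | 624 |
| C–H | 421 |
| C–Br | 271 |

Bonds broken (reactants):
  C–H: 4 × 421 = 1684
  C=C: 1 × 624 = 624
  H–Br: 1 × 352 = 352
  Σ(broken) = 2660 kJ
Bonds formed (products):
  C–Br: 1 × 271 = 271
  C–C: 1 × 335 = 335
  C–H: 5 × 421 = 2105
  Σ(formed) = 2711 kJ
ΔH = Σ(broken) − Σ(formed) = 2660 − 2711 = −51 kJ

ΔH ≈ −51 kJ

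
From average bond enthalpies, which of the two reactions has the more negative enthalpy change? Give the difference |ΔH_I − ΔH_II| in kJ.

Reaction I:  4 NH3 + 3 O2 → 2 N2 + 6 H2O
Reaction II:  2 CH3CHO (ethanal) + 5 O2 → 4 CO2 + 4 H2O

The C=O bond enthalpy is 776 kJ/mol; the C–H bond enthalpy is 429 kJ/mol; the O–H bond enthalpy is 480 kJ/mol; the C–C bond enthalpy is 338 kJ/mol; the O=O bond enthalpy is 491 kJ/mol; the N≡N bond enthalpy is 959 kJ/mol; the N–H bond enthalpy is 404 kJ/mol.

Reaction I:
  Bonds broken (reactants):
    N–H: 12 × 404 = 4848
    O=O: 3 × 491 = 1473
    Σ(broken) = 6321 kJ
  Bonds formed (products):
    N≡N: 2 × 959 = 1918
    O–H: 12 × 480 = 5760
    Σ(formed) = 7678 kJ
  ΔH_I = 6321 − 7678 = −1357 kJ
Reaction II:
  Bonds broken (reactants):
    C–C: 2 × 338 = 676
    C–H: 8 × 429 = 3432
    C=O: 2 × 776 = 1552
    O=O: 5 × 491 = 2455
    Σ(broken) = 8115 kJ
  Bonds formed (products):
    C=O: 8 × 776 = 6208
    O–H: 8 × 480 = 3840
    Σ(formed) = 10048 kJ
  ΔH_II = 8115 − 10048 = −1933 kJ
ΔH_I − ΔH_II = +576 kJ, so reaction II has the more negative ΔH; |ΔH_I − ΔH_II| = 576 kJ.

Reaction II, by 576 kJ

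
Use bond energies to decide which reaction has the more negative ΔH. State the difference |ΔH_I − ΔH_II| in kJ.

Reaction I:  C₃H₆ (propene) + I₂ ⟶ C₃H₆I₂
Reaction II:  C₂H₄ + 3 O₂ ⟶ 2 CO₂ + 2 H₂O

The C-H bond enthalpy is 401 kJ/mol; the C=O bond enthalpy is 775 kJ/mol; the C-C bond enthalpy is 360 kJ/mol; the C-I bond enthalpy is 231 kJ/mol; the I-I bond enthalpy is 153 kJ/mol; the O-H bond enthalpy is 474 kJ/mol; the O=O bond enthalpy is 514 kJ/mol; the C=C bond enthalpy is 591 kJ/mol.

Reaction I:
  Bonds broken (reactants):
    C-C: 1 × 360 = 360
    C-H: 6 × 401 = 2406
    C=C: 1 × 591 = 591
    I-I: 1 × 153 = 153
    Σ(broken) = 3510 kJ
  Bonds formed (products):
    C-C: 2 × 360 = 720
    C-H: 6 × 401 = 2406
    C-I: 2 × 231 = 462
    Σ(formed) = 3588 kJ
  ΔH_I = 3510 − 3588 = −78 kJ
Reaction II:
  Bonds broken (reactants):
    C-H: 4 × 401 = 1604
    C=C: 1 × 591 = 591
    O=O: 3 × 514 = 1542
    Σ(broken) = 3737 kJ
  Bonds formed (products):
    C=O: 4 × 775 = 3100
    O-H: 4 × 474 = 1896
    Σ(formed) = 4996 kJ
  ΔH_II = 3737 − 4996 = −1259 kJ
ΔH_I − ΔH_II = +1181 kJ, so reaction II has the more negative ΔH; |ΔH_I − ΔH_II| = 1181 kJ.

Reaction II, by 1181 kJ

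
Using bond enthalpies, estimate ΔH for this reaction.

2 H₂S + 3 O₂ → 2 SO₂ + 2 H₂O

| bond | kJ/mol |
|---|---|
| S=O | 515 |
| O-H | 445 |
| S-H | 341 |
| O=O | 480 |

ΔH ≈ −1036 kJ

Bonds broken (reactants):
  O=O: 3 × 480 = 1440
  S-H: 4 × 341 = 1364
  Σ(broken) = 2804 kJ
Bonds formed (products):
  O-H: 4 × 445 = 1780
  S=O: 4 × 515 = 2060
  Σ(formed) = 3840 kJ
ΔH = Σ(broken) − Σ(formed) = 2804 − 3840 = −1036 kJ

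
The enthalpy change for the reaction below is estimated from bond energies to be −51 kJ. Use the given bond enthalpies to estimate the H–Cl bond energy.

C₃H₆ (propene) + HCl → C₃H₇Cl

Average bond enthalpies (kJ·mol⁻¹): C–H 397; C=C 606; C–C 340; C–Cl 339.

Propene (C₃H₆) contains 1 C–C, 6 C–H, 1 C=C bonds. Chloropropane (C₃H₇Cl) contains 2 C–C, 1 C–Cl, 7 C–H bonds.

D(H–Cl) ≈ 419 kJ/mol

Let D be the H–Cl bond energy.
Σ(broken) = 1×340 + 6×397 + 1×606 + 1×D = 3328 + D
Σ(formed) = 2×340 + 1×339 + 7×397 = 3798
ΔH = Σ(broken) − Σ(formed) = (3328 + D) − (3798) = −470 + D
Setting this equal to −51 kJ gives D = 419 kJ/mol.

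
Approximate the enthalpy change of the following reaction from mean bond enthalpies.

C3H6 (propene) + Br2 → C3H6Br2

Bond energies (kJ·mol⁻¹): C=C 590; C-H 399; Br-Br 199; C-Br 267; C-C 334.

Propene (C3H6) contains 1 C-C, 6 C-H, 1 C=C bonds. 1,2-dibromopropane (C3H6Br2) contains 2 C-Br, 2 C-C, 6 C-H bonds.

Bonds broken (reactants):
  Br-Br: 1 × 199 = 199
  C-C: 1 × 334 = 334
  C-H: 6 × 399 = 2394
  C=C: 1 × 590 = 590
  Σ(broken) = 3517 kJ
Bonds formed (products):
  C-Br: 2 × 267 = 534
  C-C: 2 × 334 = 668
  C-H: 6 × 399 = 2394
  Σ(formed) = 3596 kJ
ΔH = Σ(broken) − Σ(formed) = 3517 − 3596 = −79 kJ

ΔH ≈ −79 kJ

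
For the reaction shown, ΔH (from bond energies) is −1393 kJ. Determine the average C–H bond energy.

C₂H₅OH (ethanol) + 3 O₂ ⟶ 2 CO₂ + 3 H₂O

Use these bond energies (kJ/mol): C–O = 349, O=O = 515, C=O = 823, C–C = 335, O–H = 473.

Let D be the C–H bond energy.
Σ(broken) = 1×335 + 5×D + 1×349 + 1×473 + 3×515 = 2702 + 5D
Σ(formed) = 4×823 + 6×473 = 6130
ΔH = Σ(broken) − Σ(formed) = (2702 + 5D) − (6130) = −3428 + 5D
Setting this equal to −1393 kJ gives 5D = 2035, so D = 407 kJ/mol.

D(C–H) ≈ 407 kJ/mol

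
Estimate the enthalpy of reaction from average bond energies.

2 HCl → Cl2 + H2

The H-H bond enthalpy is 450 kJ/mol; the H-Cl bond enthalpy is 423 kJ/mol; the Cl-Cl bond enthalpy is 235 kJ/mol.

ΔH ≈ +161 kJ

Bonds broken (reactants):
  H-Cl: 2 × 423 = 846
  Σ(broken) = 846 kJ
Bonds formed (products):
  Cl-Cl: 1 × 235 = 235
  H-H: 1 × 450 = 450
  Σ(formed) = 685 kJ
ΔH = Σ(broken) − Σ(formed) = 846 − 685 = +161 kJ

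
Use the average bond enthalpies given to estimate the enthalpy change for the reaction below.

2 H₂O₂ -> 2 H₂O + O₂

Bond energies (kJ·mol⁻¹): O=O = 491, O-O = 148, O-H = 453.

Bonds broken (reactants):
  O-H: 4 × 453 = 1812
  O-O: 2 × 148 = 296
  Σ(broken) = 2108 kJ
Bonds formed (products):
  O-H: 4 × 453 = 1812
  O=O: 1 × 491 = 491
  Σ(formed) = 2303 kJ
ΔH = Σ(broken) − Σ(formed) = 2108 − 2303 = −195 kJ

ΔH ≈ −195 kJ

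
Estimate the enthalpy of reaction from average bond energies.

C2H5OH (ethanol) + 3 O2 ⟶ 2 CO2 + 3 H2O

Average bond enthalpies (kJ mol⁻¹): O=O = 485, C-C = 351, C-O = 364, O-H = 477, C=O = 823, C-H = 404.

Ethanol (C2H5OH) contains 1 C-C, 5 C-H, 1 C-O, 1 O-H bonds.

ΔH ≈ −1487 kJ

Bonds broken (reactants):
  C-C: 1 × 351 = 351
  C-H: 5 × 404 = 2020
  C-O: 1 × 364 = 364
  O-H: 1 × 477 = 477
  O=O: 3 × 485 = 1455
  Σ(broken) = 4667 kJ
Bonds formed (products):
  C=O: 4 × 823 = 3292
  O-H: 6 × 477 = 2862
  Σ(formed) = 6154 kJ
ΔH = Σ(broken) − Σ(formed) = 4667 − 6154 = −1487 kJ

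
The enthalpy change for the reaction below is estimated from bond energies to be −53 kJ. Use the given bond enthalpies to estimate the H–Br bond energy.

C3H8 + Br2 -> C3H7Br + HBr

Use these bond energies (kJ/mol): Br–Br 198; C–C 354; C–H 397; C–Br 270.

Let D be the H–Br bond energy.
Σ(broken) = 1×198 + 2×354 + 8×397 = 4082
Σ(formed) = 1×270 + 2×354 + 7×397 + 1×D = 3757 + D
ΔH = Σ(broken) − Σ(formed) = (4082) − (3757 + D) = +325 − D
Setting this equal to −53 kJ gives D = 378 kJ/mol.

D(H–Br) ≈ 378 kJ/mol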